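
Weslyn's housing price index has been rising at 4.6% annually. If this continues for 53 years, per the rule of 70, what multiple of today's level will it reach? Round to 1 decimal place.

≈ 11.2 times

Doubling time ≈ 70/4.6 = 15.22 years.
53 years / 15.22 ≈ 3.48 doublings → factor 2^3.48 ≈ 11.2.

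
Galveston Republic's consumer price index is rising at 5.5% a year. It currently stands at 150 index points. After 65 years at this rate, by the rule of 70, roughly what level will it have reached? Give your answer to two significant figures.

Doubling time ≈ 70/5.5 = 12.73 years.
65 years is 65/12.73 ≈ 5.11 doublings, a factor of 2^5.11 ≈ 34.54.
150 × 34.54 ≈ 5200 index points.

5200 index points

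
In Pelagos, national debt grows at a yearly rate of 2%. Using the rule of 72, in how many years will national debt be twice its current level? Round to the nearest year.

At 2%, doubling takes about 72/2 = 36.00 years.

approximately 36 years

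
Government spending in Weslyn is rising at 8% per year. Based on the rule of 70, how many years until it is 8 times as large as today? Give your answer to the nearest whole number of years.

roughly 26 years

One doubling takes 70/8 = 8.75 years.
Getting to 8× needs 3 doublings: 3 × 8.75 ≈ 26 years.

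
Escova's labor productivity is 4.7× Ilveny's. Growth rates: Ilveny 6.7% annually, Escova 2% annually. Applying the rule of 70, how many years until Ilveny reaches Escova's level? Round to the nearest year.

What matters is the difference: 4.7 pp.
Rule of 70 on the gap: the ratio halves every 70/4.7 ≈ 14.89 years.
A 4.7× gap takes log₂(4.7) ≈ 2.23 halvings to close: 2.23 × 14.89 ≈ 33 years.

≈ 33 years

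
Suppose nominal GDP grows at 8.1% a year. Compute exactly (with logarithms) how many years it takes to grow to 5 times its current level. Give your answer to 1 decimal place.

20.7 years

t = ln(5) / ln(1 + 0.081) = 1.6094 / 0.077887 ≈ 20.66.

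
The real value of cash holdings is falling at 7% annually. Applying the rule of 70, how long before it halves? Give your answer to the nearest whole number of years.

around 10 years

The rule works in reverse for decay: 70/7 ≈ 10.00 years to halve.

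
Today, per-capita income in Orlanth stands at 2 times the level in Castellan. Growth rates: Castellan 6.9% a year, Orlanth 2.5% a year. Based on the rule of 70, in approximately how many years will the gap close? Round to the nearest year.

roughly 16 years

Castellan gains on Orlanth at 6.9% − 2.5% = 4.4 points a year.
At that relative rate the gap halves every 70/4.4 ≈ 15.91 years.
A 2 times gap closes after 1 halving: 1 × 15.91 ≈ 16 years.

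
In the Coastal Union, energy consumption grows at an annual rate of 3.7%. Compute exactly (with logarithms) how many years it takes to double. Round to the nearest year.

19 years

t = ln(2) / ln(1 + 0.037) = 0.6931 / 0.036332 ≈ 19.08.
≈ 19 years.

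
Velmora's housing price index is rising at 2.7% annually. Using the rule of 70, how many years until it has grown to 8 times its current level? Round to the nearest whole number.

One doubling takes 70/2.7 = 25.93 years.
Getting to 8× needs 3 doublings: 3 × 25.93 ≈ 78 years.

roughly 78 years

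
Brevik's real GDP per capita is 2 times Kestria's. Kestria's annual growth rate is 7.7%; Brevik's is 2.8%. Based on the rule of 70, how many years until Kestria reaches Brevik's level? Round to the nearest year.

roughly 14 years

The growth-rate gap is 7.7% − 2.8% = 4.9 percentage points.
So the ratio between them halves every 70/4.9 ≈ 14.29 years.
A 2 times gap closes after 1 halving: 1 × 14.29 ≈ 14 years.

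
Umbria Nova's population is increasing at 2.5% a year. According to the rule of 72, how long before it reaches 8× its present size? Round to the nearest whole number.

approximately 86 years

Doubling time ≈ 72/2.5 = 28.80 years.
8× is 3 doublings, so 3 × 28.80 ≈ 86 years.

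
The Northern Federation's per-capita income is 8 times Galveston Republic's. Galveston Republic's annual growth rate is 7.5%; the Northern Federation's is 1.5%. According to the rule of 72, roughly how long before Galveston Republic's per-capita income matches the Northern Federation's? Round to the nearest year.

approximately 36 years

The growth-rate gap is 7.5% − 1.5% = 6 percentage points.
So the ratio between them halves every 72/6 ≈ 12.00 years.
An 8 times gap closes after 3 halvings: 3 × 12.00 ≈ 36 years.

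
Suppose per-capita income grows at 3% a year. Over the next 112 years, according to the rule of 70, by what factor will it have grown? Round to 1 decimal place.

Doubling time ≈ 70/3 = 23.33 years.
112 years / 23.33 ≈ 4.80 doublings → factor 2^4.80 ≈ 27.9.

roughly 27.9 times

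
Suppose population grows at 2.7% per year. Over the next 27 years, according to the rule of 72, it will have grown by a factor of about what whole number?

72/2.7 ≈ 26.67 years per doubling.
27 years fits 1 doubling: 2^1 = 2.

about 2 times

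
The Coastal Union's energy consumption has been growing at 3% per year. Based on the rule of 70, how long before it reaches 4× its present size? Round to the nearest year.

Doubling time ≈ 70/3 = 23.33 years.
Getting to 4× needs 2 doublings: 2 × 23.33 ≈ 47 years.

47 years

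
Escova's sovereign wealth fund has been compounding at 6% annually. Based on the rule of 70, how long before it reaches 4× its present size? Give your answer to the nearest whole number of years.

Doubling time ≈ 70/6 = 11.67 years.
Getting to 4× needs 2 doublings: 2 × 11.67 ≈ 23 years.

approximately 23 years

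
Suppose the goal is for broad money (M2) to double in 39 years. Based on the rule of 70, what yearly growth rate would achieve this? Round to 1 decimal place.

70 / 39 ≈ 1.79, so about 1.8% per year.

approximately 1.8% per year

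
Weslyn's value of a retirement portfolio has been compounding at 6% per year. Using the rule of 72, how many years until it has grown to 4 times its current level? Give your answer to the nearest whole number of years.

around 24 years

Doubling time ≈ 72/6 = 12.00 years.
4 = 2^2, so 2 doublings → 24 years.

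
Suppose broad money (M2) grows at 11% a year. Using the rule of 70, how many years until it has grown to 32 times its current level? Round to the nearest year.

about 32 years

At 11% it doubles every 70/11 ≈ 6.36 years.
32 = 2^5, so 5 doublings → 32 years.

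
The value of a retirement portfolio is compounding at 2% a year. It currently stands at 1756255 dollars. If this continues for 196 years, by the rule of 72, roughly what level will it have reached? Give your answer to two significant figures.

76000000 dollars

It doubles every 72/2 ≈ 36.00 years, so 196 years is 5.44 doublings.
2^5.44 ≈ 43.41; 1756255 × 43.41 ≈ 76000000 dollars.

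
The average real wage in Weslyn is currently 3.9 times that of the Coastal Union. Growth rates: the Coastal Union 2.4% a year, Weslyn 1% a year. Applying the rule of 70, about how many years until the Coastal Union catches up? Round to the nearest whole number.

The growth-rate gap is 2.4% − 1% = 1.4 percentage points.
So the ratio between them halves every 70/1.4 ≈ 50.00 years.
A 3.9 times gap takes log₂(3.9) ≈ 1.96 halvings to close: 1.96 × 50.00 ≈ 98 years.

98 years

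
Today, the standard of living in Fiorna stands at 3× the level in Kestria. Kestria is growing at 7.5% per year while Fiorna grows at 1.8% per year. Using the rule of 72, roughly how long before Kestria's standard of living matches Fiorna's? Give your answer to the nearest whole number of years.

Kestria gains on Fiorna at 7.5% − 1.8% = 5.7 points a year.
At that relative rate the gap halves every 72/5.7 ≈ 12.63 years.
A 3× gap takes log₂(3) ≈ 1.58 halvings to close: 1.58 × 12.63 ≈ 20 years.

roughly 20 years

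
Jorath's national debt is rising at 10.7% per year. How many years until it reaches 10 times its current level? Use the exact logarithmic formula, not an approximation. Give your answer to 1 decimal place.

t = ln(10) / ln(1 + 0.107) = 2.3026 / 0.101654 ≈ 22.65.

22.7 years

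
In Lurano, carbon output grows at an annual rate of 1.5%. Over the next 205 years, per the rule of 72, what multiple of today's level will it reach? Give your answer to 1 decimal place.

around 19.3 times

Doubling time ≈ 72/1.5 = 48.00 years.
205 years / 48.00 ≈ 4.27 doublings → factor 2^4.27 ≈ 19.3.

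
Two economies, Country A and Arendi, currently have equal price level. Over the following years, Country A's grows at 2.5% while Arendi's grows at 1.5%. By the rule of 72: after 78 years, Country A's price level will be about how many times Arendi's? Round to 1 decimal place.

around 2.1 times

Rate gap = 2.5% − 1.5% = 1 point.
The ratio doubles every 72/1 ≈ 72.00 years.
78/72.00 ≈ 1.08 doublings → ratio ≈ 2^1.08 ≈ 2.1.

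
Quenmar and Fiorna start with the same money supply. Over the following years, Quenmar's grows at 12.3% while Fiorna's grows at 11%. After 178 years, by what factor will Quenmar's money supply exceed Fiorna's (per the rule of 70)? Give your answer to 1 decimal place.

roughly 9.9 times

Quenmar pulls ahead at 1.3 pp per year, so the ratio doubles every 70/1.3 ≈ 53.85 years.
In 178 years that's 3.31 doublings: 2^3.31 ≈ 9.9.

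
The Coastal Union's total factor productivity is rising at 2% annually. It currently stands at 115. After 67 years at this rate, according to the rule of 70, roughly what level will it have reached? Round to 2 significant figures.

approximately 430

Doubling time ≈ 70/2 = 35.00 years.
67 years is 67/35.00 ≈ 1.91 doublings, a factor of 2^1.91 ≈ 3.76.
115 × 3.76 ≈ 430.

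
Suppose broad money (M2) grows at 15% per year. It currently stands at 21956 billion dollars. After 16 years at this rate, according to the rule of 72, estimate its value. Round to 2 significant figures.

about 220000 billion dollars

It doubles every 72/15 ≈ 4.80 years, so 16 years is 3.33 doublings.
2^3.33 ≈ 10.06; 21956 × 10.06 ≈ 220000 billion dollars.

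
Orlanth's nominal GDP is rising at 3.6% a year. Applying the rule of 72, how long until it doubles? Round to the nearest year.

Doubling time ≈ 72 / 3.6 = 20.00 years.

about 20 years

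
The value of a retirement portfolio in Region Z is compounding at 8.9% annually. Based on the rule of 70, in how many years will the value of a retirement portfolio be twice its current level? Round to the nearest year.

approximately 8 years

Doubling time ≈ 70 / 8.9 = 7.87 years.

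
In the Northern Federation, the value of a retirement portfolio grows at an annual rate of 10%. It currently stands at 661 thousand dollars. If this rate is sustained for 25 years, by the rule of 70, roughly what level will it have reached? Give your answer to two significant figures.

It doubles every 70/10 ≈ 7.00 years, so 25 years is 3.57 doublings.
2^3.57 ≈ 11.88; 661 × 11.88 ≈ 7900 thousand dollars.

about 7900 thousand dollars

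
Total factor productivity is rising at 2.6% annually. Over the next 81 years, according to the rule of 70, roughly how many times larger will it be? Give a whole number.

70/2.6 ≈ 26.92 years per doubling.
81 years fits 3 doublings: 2^3 = 8.

around 8 times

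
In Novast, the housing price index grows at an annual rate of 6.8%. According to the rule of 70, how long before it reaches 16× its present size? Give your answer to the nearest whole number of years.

Doubling time ≈ 70/6.8 = 10.29 years.
Getting to 16× needs 4 doublings: 4 × 10.29 ≈ 41 years.

≈ 41 years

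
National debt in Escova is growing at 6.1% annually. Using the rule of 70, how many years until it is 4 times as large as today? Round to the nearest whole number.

about 23 years

Doubling time ≈ 70/6.1 = 11.48 years.
Getting to 4× needs 2 doublings: 2 × 11.48 ≈ 23 years.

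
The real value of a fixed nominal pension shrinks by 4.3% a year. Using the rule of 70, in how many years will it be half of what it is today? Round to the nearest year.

about 16 years

Halving time ≈ 70 / 4.3 = 16.28 → 16 years.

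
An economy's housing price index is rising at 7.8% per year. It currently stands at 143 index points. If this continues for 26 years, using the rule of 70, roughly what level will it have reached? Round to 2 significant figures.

Doubling time ≈ 70/7.8 = 8.97 years.
26 years is 26/8.97 ≈ 2.90 doublings, a factor of 2^2.90 ≈ 7.46.
143 × 7.46 ≈ 1100 index points.

≈ 1100 index points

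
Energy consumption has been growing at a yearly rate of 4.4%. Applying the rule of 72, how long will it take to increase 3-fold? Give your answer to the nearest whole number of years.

One doubling takes 72/4.4 = 16.36 years.
3× is log₂ 3 ≈ 1.58 doublings, so ≈ 1.58 × 16.36 = 26 years.

around 26 years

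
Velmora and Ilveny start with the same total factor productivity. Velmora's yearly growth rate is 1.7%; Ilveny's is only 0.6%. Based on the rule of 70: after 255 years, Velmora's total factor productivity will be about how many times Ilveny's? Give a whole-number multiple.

16 times

Rate gap = 1.7% − 0.6% = 1.1 points.
The ratio doubles every 70/1.1 ≈ 63.64 years.
255/63.64 ≈ 4.01 doublings → ratio ≈ 2^4.01 ≈ 16.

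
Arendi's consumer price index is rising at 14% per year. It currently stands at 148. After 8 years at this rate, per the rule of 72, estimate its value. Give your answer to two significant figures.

roughly 440

Doubling time ≈ 72/14 = 5.14 years.
8 years is 8/5.14 ≈ 1.56 doublings, a factor of 2^1.56 ≈ 2.95.
148 × 2.95 ≈ 440.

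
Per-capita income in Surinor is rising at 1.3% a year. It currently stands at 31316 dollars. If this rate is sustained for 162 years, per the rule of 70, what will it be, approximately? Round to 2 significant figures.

It doubles every 70/1.3 ≈ 53.85 years, so 162 years is 3.01 doublings.
2^3.01 ≈ 8.06; 31316 × 8.06 ≈ 250000 dollars.

≈ 250000 dollars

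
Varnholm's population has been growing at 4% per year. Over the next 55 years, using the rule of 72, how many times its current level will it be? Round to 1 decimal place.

Doubling time ≈ 72/4 = 18.00 years.
55 years / 18.00 ≈ 3.06 doublings → factor 2^3.06 ≈ 8.3.

approximately 8.3 times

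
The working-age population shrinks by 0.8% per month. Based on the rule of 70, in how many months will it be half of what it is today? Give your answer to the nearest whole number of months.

about 88 months

The rule works in reverse for decay: 70/0.8 ≈ 87.50 months to halve.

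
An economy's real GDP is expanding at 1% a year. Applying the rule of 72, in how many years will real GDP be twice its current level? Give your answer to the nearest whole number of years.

≈ 72 years

Doubling time ≈ 72 / 1 = 72.00 years.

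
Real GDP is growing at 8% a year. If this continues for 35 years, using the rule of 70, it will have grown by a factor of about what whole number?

around 16 times

At 8% one doubling takes ≈ 8.75 years; 35 years is 4 of them, so ×16.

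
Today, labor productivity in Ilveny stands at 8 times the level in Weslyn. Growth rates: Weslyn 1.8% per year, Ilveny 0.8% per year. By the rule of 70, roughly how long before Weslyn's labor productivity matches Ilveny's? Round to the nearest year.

≈ 210 years

The growth-rate gap is 1.8% − 0.8% = 1 percentage point.
So the ratio between them halves every 70/1 ≈ 70.00 years.
An 8 times gap closes after 3 halvings: 3 × 70.00 ≈ 210 years.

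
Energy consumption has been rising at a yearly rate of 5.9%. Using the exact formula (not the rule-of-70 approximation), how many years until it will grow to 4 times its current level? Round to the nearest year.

24 years

t = ln(4) / ln(1 + 0.059) = 1.3863 / 0.057325 ≈ 24.18.
≈ 24 years.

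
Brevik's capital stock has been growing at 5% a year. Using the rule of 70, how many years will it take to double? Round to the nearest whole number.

14 years

Doubling time ≈ 70 / 5 = 14.00 years.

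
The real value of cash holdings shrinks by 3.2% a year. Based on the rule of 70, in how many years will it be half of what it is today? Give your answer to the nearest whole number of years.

Falling at 3.2%, it halves about every 70/3.2 = 21.88 years.

≈ 22 years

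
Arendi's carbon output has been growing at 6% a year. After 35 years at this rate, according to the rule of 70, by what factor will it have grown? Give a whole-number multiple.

about 8 times

At 6% one doubling takes ≈ 11.67 years; 35 years is 3 of them, so ×8.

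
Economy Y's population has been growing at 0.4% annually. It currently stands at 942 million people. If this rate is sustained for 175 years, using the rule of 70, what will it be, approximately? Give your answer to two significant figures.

It doubles every 70/0.4 ≈ 175.00 years, so 175 years is 1.00 doublings.
2^1.00 ≈ 2.00; 942 × 2.00 ≈ 1900 million people.

about 1900 million people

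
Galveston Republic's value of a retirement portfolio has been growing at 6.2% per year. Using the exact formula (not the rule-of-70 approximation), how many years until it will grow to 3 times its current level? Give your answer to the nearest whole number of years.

18 years

t = ln(3) / ln(1 + 0.062) = 1.0986 / 0.060154 ≈ 18.26.
≈ 18 years.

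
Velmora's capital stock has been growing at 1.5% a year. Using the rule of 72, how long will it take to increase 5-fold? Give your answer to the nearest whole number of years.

At 1.5% it doubles every 72/1.5 ≈ 48.00 years.
5× is log₂ 5 ≈ 2.32 doublings, so ≈ 2.32 × 48.00 = 111 years.

around 111 years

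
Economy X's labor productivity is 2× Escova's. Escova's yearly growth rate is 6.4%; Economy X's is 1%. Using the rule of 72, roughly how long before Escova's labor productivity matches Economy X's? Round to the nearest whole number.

What matters is the difference: 5.4 pp.
Rule of 72 on the gap: the ratio halves every 72/5.4 ≈ 13.33 years.
A 2× gap closes after 1 halving: 1 × 13.33 ≈ 13 years.

roughly 13 years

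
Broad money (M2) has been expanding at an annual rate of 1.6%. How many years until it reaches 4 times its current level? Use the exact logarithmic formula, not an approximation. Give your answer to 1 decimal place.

t = ln(4) / ln(1 + 0.016) = 1.3863 / 0.015873 ≈ 87.34.

87.3 years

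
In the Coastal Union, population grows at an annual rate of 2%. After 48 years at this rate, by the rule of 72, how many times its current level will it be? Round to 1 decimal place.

around 2.5 times

Doubles every ≈ 36.00 years (72/2).
48 years is 1.33 doublings; 2^1.33 ≈ 2.5×.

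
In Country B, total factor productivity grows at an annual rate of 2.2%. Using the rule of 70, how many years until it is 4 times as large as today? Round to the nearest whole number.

At 2.2% it doubles every 70/2.2 ≈ 31.82 years.
4× is 2 doublings, so 2 × 31.82 ≈ 64 years.

about 64 years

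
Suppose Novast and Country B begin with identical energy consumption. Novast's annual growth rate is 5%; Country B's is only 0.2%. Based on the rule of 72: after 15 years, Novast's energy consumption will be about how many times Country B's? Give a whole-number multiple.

roughly 2 times

Only the 4.8-point difference matters.
72/4.8 ≈ 15.00 years per doubling of the ratio; 15 years gives 1.00 doublings, so ≈ 2×.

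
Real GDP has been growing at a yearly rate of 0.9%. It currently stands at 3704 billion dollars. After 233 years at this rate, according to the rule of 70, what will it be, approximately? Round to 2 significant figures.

Doubling time ≈ 70/0.9 = 77.78 years.
233 years is 233/77.78 ≈ 3.00 doublings, a factor of 2^3.00 ≈ 8.00.
3704 × 8.00 ≈ 30000 billion dollars.

≈ 30000 billion dollars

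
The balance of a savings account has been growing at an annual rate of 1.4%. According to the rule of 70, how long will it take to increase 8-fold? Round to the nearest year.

At 1.4% it doubles every 70/1.4 ≈ 50.00 years.
Getting to 8× needs 3 doublings: 3 × 50.00 ≈ 150 years.

around 150 years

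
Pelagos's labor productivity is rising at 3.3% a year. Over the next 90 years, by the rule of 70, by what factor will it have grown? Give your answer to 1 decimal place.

approximately 18.9 times

Doubles every ≈ 21.21 years (70/3.3).
90 years is 4.24 doublings; 2^4.24 ≈ 18.9×.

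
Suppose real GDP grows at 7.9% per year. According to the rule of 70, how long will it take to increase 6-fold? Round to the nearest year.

One doubling takes 70/7.9 = 8.86 years.
Reaching 6× takes log₂(6) ≈ 2.58 doublings.
2.58 × 8.86 ≈ 23 years.

around 23 years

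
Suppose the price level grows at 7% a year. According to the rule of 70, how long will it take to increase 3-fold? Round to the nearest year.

One doubling takes 70/7 = 10.00 years.
3× is log₂ 3 ≈ 1.58 doublings, so ≈ 1.58 × 10.00 = 16 years.

roughly 16 years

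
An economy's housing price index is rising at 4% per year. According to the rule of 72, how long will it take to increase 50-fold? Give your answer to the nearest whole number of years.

One doubling takes 72/4 = 18.00 years.
Reaching 50× takes log₂(50) ≈ 5.64 doublings.
5.64 × 18.00 ≈ 102 years.

approximately 102 years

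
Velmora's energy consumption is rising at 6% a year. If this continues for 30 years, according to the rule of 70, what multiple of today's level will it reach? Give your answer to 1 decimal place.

Doubles every ≈ 11.67 years (70/6).
30 years is 2.57 doublings; 2^2.57 ≈ 5.9×.

approximately 5.9 times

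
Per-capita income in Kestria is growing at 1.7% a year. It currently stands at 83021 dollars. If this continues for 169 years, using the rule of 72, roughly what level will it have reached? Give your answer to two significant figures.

Doubling time ≈ 72/1.7 = 42.35 years.
169 years is 169/42.35 ≈ 3.99 doublings, a factor of 2^3.99 ≈ 15.89.
83021 × 15.89 ≈ 1300000 dollars.

≈ 1300000 dollars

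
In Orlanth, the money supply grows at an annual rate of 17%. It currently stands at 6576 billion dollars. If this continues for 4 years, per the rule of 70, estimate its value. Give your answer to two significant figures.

Doubling time ≈ 70/17 = 4.12 years.
4 years is 4/4.12 ≈ 0.97 doublings, a factor of 2^0.97 ≈ 1.96.
6576 × 1.96 ≈ 13000 billion dollars.

approximately 13000 billion dollars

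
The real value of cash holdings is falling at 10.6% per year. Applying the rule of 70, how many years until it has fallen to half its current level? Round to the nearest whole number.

The rule works in reverse for decay: 70/10.6 ≈ 6.60 years to halve.

≈ 7 years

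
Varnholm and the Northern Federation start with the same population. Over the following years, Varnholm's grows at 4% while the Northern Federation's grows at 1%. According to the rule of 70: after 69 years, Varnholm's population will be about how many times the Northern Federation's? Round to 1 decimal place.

7.8 times

Rate gap = 4% − 1% = 3 points.
The ratio doubles every 70/3 ≈ 23.33 years.
69/23.33 ≈ 2.96 doublings → ratio ≈ 2^2.96 ≈ 7.8.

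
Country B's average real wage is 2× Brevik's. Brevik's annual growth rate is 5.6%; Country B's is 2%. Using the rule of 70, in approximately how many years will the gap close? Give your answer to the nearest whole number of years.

approximately 19 years

Brevik gains on Country B at 5.6% − 2% = 3.6 points a year.
At that relative rate the gap halves every 70/3.6 ≈ 19.44 years.
A 2× gap closes after 1 halving: 1 × 19.44 ≈ 19 years.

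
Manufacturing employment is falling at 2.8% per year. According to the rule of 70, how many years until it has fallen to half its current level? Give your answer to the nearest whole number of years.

around 25 years

Falling at 2.8%, it halves about every 70/2.8 = 25.00 years.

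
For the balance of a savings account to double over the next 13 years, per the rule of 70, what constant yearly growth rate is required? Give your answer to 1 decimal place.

≈ 5.4%

70 / 13 ≈ 5.38, so about 5.4% per year.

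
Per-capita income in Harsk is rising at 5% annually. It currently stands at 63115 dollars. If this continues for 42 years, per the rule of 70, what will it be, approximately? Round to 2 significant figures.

It doubles every 70/5 ≈ 14.00 years, so 42 years is 3.00 doublings.
2^3.00 ≈ 8.00; 63115 × 8.00 ≈ 500000 dollars.

around 500000 dollars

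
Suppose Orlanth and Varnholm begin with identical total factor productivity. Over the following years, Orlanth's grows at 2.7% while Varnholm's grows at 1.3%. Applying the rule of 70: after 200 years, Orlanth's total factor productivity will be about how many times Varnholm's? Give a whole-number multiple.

Only the 1.4-point difference matters.
70/1.4 ≈ 50.00 years per doubling of the ratio; 200 years gives 4.00 doublings, so ≈ 16×.

around 16 times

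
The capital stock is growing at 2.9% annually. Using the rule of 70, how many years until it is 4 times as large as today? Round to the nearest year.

At 2.9% it doubles every 70/2.9 ≈ 24.14 years.
Getting to 4× needs 2 doublings: 2 × 24.14 ≈ 48 years.

about 48 years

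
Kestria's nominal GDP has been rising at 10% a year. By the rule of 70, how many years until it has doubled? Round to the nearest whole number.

Doubling time ≈ 70 / 10 = 7.00 years.

about 7 years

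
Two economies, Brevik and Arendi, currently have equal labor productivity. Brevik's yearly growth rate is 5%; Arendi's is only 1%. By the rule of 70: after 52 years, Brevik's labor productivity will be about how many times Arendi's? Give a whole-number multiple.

Brevik pulls ahead at 4 pp per year, so the ratio doubles every 70/4 ≈ 17.50 years.
In 52 years that's 2.97 doublings: 2^2.97 ≈ 8.

about 8 times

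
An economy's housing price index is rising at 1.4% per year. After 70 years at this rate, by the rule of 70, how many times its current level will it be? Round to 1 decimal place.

Doubles every ≈ 50.00 years (70/1.4).
70 years is 1.40 doublings; 2^1.40 ≈ 2.6×.

about 2.6 times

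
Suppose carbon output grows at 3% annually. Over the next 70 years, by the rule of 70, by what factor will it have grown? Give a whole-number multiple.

approximately 8 times

Doubling time ≈ 70/3 = 23.33 years.
70/23.33 ≈ 3 doublings, so about 2^3 = 8×.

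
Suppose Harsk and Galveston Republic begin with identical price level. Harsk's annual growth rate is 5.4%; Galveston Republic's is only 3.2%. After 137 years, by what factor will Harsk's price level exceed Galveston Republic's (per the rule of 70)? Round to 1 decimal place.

Harsk pulls ahead at 2.2 pp per year, so the ratio doubles every 70/2.2 ≈ 31.82 years.
In 137 years that's 4.31 doublings: 2^4.31 ≈ 19.8.

about 19.8 times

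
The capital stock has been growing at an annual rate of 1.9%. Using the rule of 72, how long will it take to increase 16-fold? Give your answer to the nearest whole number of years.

At 1.9% it doubles every 72/1.9 ≈ 37.89 years.
16× is 4 doublings, so 4 × 37.89 ≈ 152 years.

approximately 152 years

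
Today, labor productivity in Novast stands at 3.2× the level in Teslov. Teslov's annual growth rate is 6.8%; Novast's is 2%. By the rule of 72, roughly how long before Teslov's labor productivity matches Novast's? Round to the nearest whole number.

about 25 years

What matters is the difference: 4.8 pp.
Rule of 72 on the gap: the ratio halves every 72/4.8 ≈ 15.00 years.
A 3.2× gap takes log₂(3.2) ≈ 1.68 halvings to close: 1.68 × 15.00 ≈ 25 years.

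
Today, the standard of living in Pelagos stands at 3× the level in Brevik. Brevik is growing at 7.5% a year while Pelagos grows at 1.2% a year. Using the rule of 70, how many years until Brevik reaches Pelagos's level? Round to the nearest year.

What matters is the difference: 6.3 pp.
Rule of 70 on the gap: the ratio halves every 70/6.3 ≈ 11.11 years.
A 3× gap takes log₂(3) ≈ 1.58 halvings to close: 1.58 × 11.11 ≈ 18 years.

around 18 years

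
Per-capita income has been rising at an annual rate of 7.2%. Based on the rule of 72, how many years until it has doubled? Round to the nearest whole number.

≈ 10 years

72/7.2 ≈ 10.00, so it doubles roughly every 10 years.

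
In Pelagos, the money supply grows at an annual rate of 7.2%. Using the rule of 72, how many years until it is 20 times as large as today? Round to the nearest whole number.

At 7.2% it doubles every 72/7.2 ≈ 10.00 years.
20× is log₂ 20 ≈ 4.32 doublings, so ≈ 4.32 × 10.00 = 43 years.

about 43 years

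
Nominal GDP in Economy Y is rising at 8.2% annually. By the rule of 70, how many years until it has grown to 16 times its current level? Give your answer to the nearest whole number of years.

around 34 years

Doubling time ≈ 70/8.2 = 8.54 years.
16× is 4 doublings, so 4 × 8.54 ≈ 34 years.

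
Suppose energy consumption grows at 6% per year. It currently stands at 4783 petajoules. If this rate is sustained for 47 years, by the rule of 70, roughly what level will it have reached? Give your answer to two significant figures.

Doubling time ≈ 70/6 = 11.67 years.
47 years is 47/11.67 ≈ 4.03 doublings, a factor of 2^4.03 ≈ 16.34.
4783 × 16.34 ≈ 78000 petajoules.

around 78000 petajoules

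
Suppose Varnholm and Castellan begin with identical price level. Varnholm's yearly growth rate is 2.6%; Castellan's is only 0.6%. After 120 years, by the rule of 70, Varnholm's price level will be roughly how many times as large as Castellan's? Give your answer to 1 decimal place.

Only the 2-point difference matters.
70/2 ≈ 35.00 years per doubling of the ratio; 120 years gives 3.43 doublings, so ≈ 10.8×.

10.8 times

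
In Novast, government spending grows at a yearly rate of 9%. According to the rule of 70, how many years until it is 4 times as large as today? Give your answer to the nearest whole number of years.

Doubling time ≈ 70/9 = 7.78 years.
4 = 2^2, so 2 doublings → 16 years.

around 16 years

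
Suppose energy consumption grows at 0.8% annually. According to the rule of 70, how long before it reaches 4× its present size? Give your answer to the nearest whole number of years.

≈ 175 years

At 0.8% it doubles every 70/0.8 ≈ 87.50 years.
Getting to 4× needs 2 doublings: 2 × 87.50 ≈ 175 years.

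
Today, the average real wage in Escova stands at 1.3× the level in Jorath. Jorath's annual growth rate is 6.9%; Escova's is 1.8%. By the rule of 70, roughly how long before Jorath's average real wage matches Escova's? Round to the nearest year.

What matters is the difference: 5.1 pp.
Rule of 70 on the gap: the ratio halves every 70/5.1 ≈ 13.73 years.
A 1.3× gap takes log₂(1.3) ≈ 0.38 halvings to close: 0.38 × 13.73 ≈ 5 years.

about 5 years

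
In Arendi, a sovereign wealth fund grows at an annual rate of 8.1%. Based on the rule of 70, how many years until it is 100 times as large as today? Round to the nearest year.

Doubling time ≈ 70/8.1 = 8.64 years.
100× is log₂ 100 ≈ 6.64 doublings, so ≈ 6.64 × 8.64 = 57 years.

about 57 years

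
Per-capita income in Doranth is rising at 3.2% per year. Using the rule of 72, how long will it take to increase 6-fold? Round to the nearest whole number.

At 3.2% it doubles every 72/3.2 ≈ 22.50 years.
6× is log₂ 6 ≈ 2.58 doublings, so ≈ 2.58 × 22.50 = 58 years.

approximately 58 years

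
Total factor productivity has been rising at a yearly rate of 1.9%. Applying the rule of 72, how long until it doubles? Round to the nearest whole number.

approximately 38 years

Doubling time ≈ 72 / 1.9 = 37.89 years.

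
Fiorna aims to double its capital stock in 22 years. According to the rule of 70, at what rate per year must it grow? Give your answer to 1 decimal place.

around 3.2% per year

70 / 22 ≈ 3.18, so about 3.2% per year.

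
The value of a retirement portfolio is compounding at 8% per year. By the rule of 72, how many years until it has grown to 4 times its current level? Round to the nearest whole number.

around 18 years

At 8% it doubles every 72/8 ≈ 9.00 years.
4 = 2^2, so 2 doublings → 18 years.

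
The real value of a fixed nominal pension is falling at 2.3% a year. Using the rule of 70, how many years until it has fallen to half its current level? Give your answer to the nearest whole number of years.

30 years

Halving time ≈ 70 / 2.3 = 30.43 → 30 years.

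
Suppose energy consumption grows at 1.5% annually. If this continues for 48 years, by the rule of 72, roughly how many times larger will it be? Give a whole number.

Doubling time ≈ 72/1.5 = 48.00 years.
48/48.00 ≈ 1 doubling, so about 2^1 = 2×.

approximately 2 times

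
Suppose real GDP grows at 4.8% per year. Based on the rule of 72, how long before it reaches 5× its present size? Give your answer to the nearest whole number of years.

One doubling takes 72/4.8 = 15.00 years.
Reaching 5× takes log₂(5) ≈ 2.32 doublings.
2.32 × 15.00 ≈ 35 years.

about 35 years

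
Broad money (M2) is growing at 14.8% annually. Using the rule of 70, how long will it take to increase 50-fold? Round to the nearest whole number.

Doubling time ≈ 70/14.8 = 4.73 years.
Reaching 50× takes log₂(50) ≈ 5.64 doublings.
5.64 × 4.73 ≈ 27 years.

about 27 years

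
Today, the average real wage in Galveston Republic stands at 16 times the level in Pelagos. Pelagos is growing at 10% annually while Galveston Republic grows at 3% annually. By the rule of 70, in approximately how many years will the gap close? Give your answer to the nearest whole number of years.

What matters is the difference: 7 pp.
Rule of 70 on the gap: the ratio halves every 70/7 ≈ 10.00 years.
A 16 times gap closes after 4 halvings: 4 × 10.00 ≈ 40 years.

40 years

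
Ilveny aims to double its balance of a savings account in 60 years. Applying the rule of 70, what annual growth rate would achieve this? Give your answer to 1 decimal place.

70 / 60 ≈ 1.17, so about 1.2% annually.

roughly 1.2%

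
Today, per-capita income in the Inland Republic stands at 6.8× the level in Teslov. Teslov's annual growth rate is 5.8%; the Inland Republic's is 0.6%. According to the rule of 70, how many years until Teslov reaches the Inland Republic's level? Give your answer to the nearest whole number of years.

≈ 37 years

The growth-rate gap is 5.8% − 0.6% = 5.2 percentage points.
So the ratio between them halves every 70/5.2 ≈ 13.46 years.
A 6.8× gap takes log₂(6.8) ≈ 2.77 halvings to close: 2.77 × 13.46 ≈ 37 years.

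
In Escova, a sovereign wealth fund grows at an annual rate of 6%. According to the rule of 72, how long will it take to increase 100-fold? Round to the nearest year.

At 6% it doubles every 72/6 ≈ 12.00 years.
100× is log₂ 100 ≈ 6.64 doublings, so ≈ 6.64 × 12.00 = 80 years.

around 80 years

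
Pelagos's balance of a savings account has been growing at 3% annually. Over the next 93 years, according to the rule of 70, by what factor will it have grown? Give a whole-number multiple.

roughly 16 times

At 3% one doubling takes ≈ 23.33 years; 93 years is 4 of them, so ×16.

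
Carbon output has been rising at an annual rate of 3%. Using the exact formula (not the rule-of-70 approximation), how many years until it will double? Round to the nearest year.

t = ln(2) / ln(1 + 0.03) = 0.6931 / 0.029559 ≈ 23.45.
≈ 23 years.

23 years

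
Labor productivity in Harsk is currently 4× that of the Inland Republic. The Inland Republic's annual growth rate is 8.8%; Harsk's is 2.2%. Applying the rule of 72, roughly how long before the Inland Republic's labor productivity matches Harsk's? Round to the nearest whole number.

What matters is the difference: 6.6 pp.
Rule of 72 on the gap: the ratio halves every 72/6.6 ≈ 10.91 years.
A 4× gap closes after 2 halvings: 2 × 10.91 ≈ 22 years.

≈ 22 years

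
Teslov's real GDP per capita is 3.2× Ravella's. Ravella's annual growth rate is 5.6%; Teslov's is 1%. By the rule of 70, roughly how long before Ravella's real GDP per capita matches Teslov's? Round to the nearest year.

around 26 years

The growth-rate gap is 5.6% − 1% = 4.6 percentage points.
So the ratio between them halves every 70/4.6 ≈ 15.22 years.
A 3.2× gap takes log₂(3.2) ≈ 1.68 halvings to close: 1.68 × 15.22 ≈ 26 years.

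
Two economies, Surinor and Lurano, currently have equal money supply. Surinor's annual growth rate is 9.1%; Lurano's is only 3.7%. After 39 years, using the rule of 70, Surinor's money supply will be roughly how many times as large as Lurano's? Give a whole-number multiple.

around 8 times

Surinor pulls ahead at 5.4 pp per year, so the ratio doubles every 70/5.4 ≈ 12.96 years.
In 39 years that's 3.01 doublings: 2^3.01 ≈ 8.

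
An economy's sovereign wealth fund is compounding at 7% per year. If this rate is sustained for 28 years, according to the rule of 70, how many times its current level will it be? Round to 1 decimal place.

Doubles every ≈ 10.00 years (70/7).
28 years is 2.80 doublings; 2^2.80 ≈ 7.0×.

around 7.0 times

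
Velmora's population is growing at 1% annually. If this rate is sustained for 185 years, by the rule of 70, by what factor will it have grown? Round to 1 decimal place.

Doubling time ≈ 70/1 = 70.00 years.
185 years / 70.00 ≈ 2.64 doublings → factor 2^2.64 ≈ 6.2.

6.2 times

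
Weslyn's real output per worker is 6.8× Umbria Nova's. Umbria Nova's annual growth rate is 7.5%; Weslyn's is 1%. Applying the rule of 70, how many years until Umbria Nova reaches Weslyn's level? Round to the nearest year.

What matters is the difference: 6.5 pp.
Rule of 70 on the gap: the ratio halves every 70/6.5 ≈ 10.77 years.
A 6.8× gap takes log₂(6.8) ≈ 2.77 halvings to close: 2.77 × 10.77 ≈ 30 years.

≈ 30 years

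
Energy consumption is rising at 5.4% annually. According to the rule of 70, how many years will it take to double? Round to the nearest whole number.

about 13 years

Doubling time ≈ 70 / 5.4 = 12.96 years.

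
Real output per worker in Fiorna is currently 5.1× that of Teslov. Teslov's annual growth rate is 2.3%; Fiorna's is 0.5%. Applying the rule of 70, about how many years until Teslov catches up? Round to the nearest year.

roughly 91 years

The growth-rate gap is 2.3% − 0.5% = 1.8 percentage points.
So the ratio between them halves every 70/1.8 ≈ 38.89 years.
A 5.1× gap takes log₂(5.1) ≈ 2.35 halvings to close: 2.35 × 38.89 ≈ 91 years.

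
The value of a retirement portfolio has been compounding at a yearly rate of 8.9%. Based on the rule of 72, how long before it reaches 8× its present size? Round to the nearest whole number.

about 24 years

One doubling takes 72/8.9 = 8.09 years.
8 = 2^3, so 3 doublings → 24 years.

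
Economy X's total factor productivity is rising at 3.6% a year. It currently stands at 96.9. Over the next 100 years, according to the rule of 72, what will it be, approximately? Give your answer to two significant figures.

Doubling time ≈ 72/3.6 = 20.00 years.
100 years is 100/20.00 ≈ 5.00 doublings, a factor of 2^5.00 ≈ 32.00.
96.9 × 32.00 ≈ 3100.

roughly 3100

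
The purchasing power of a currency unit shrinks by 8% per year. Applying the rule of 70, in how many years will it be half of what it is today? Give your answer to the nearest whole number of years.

approximately 9 years

Halving time ≈ 70 / 8 = 8.75 → 9 years.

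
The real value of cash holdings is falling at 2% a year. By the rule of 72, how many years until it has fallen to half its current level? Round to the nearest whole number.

approximately 36 years

Falling at 2%, it halves about every 72/2 = 36.00 years.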